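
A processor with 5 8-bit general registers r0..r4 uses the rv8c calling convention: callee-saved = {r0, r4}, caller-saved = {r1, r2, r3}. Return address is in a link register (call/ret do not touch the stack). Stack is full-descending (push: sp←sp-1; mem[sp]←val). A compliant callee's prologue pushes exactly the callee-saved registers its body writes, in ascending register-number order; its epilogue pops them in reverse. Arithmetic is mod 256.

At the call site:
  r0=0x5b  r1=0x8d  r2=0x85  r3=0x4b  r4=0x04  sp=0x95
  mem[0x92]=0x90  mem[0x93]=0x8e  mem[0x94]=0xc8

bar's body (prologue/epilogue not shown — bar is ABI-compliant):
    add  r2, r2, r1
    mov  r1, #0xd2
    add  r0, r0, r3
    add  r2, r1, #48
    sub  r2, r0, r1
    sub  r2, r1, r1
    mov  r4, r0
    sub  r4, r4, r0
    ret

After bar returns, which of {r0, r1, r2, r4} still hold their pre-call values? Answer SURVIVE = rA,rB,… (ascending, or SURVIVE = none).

SURVIVE = r0,r4

prologue: push r0 -> mem[0x94]=0x5b, sp=0x94
prologue: push r4 -> mem[0x93]=0x04, sp=0x93
body[0] add  r2, r2, r1 -> r2=0x12
body[1] mov  r1, #0xd2 -> r1=0xd2
body[2] add  r0, r0, r3 -> r0=0xa6
body[3] add  r2, r1, #48 -> r2=0x02
body[4] sub  r2, r0, r1 -> r2=0xd4
body[5] sub  r2, r1, r1 -> r2=0x00
body[6] mov  r4, r0 -> r4=0xa6
body[7] sub  r4, r4, r0 -> r4=0x00
epilogue: pop r4=0x04, sp=0x94
epilogue: pop r0=0x5b, sp=0x95
r0: callee-saved, written=True
r1: caller-saved, written=True
r2: caller-saved, written=True
r4: callee-saved, written=True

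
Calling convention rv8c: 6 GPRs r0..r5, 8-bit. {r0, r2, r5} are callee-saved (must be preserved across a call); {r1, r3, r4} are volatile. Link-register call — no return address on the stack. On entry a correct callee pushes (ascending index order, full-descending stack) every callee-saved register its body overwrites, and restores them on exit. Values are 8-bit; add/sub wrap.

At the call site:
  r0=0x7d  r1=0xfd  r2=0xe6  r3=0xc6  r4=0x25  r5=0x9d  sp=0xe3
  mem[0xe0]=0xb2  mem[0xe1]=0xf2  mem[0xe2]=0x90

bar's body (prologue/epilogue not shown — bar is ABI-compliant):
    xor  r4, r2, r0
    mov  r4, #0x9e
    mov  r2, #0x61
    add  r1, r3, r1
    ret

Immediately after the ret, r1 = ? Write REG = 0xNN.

prologue: push r2 -> mem[0xe2]=0xe6, sp=0xe2
body[0] xor  r4, r2, r0 -> r4=0x9b
body[1] mov  r4, #0x9e -> r4=0x9e
body[2] mov  r2, #0x61 -> r2=0x61
body[3] add  r1, r3, r1 -> r1=0xc3
epilogue: pop r2=0xe6, sp=0xe3
r1 is caller-saved -> body value

REG = 0xc3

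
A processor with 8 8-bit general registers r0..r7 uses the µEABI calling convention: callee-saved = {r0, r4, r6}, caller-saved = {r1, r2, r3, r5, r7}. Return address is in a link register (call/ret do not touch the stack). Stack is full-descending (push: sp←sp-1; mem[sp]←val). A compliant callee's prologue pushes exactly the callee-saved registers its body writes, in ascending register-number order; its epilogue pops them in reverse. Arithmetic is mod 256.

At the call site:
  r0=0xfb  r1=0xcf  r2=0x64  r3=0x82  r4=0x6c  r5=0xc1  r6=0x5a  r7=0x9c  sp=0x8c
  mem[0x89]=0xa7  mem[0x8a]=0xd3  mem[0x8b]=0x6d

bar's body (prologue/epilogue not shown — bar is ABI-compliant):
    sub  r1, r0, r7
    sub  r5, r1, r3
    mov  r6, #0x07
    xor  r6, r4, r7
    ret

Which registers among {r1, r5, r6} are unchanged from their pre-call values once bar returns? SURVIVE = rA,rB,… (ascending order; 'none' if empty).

prologue: push r6 → mem[0x8b]=0x5a, sp=0x8b
body[0] sub  r1, r0, r7 → r1=0x5f
body[1] sub  r5, r1, r3 → r5=0xdd
body[2] mov  r6, #0x07 → r6=0x07
body[3] xor  r6, r4, r7 → r6=0xf0
epilogue: pop r6=0x5a, sp=0x8c
r1: caller-saved, written=True
r5: caller-saved, written=True
r6: callee-saved, written=True

SURVIVE = r6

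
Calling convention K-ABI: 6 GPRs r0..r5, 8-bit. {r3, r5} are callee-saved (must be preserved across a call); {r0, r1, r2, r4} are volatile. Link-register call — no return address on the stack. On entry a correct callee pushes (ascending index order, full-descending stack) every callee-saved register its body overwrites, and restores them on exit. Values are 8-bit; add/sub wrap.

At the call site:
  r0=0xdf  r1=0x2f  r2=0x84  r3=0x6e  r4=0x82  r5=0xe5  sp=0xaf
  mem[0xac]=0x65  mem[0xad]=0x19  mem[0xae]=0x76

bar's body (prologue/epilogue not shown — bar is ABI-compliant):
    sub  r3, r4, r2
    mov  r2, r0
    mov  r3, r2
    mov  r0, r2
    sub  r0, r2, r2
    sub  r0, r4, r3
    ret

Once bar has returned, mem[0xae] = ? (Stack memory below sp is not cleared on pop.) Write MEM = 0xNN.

prologue: push r3 → mem[0xae]=0x6e, sp=0xae
body[0] sub  r3, r4, r2 → r3=0xfe
body[1] mov  r2, r0 → r2=0xdf
body[2] mov  r3, r2 → r3=0xdf
body[3] mov  r0, r2 → r0=0xdf
body[4] sub  r0, r2, r2 → r0=0x00
body[5] sub  r0, r4, r3 → r0=0xa3
epilogue: pop r3=0x6e, sp=0xaf
prologue pushed ['r3'] at ['0xae']

MEM = 0x6e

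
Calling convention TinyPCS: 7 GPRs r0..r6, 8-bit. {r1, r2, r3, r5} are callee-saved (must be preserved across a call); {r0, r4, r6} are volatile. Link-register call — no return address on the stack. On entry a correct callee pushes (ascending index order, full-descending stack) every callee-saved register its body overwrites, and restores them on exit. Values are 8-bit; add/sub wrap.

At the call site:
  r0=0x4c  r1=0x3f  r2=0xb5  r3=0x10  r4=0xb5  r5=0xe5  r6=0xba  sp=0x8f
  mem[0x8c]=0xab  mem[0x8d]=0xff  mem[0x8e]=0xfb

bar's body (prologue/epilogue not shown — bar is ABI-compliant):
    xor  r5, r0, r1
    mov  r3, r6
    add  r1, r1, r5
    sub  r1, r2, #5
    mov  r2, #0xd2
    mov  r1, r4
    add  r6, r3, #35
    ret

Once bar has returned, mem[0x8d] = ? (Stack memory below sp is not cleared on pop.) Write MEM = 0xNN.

prologue: push r1 → mem[0x8e]=0x3f, sp=0x8e
prologue: push r2 → mem[0x8d]=0xb5, sp=0x8d
prologue: push r3 → mem[0x8c]=0x10, sp=0x8c
prologue: push r5 → mem[0x8b]=0xe5, sp=0x8b
body[0] xor  r5, r0, r1 → r5=0x73
body[1] mov  r3, r6 → r3=0xba
body[2] add  r1, r1, r5 → r1=0xb2
body[3] sub  r1, r2, #5 → r1=0xb0
body[4] mov  r2, #0xd2 → r2=0xd2
body[5] mov  r1, r4 → r1=0xb5
body[6] add  r6, r3, #35 → r6=0xdd
epilogue: pop r5=0xe5, sp=0x8c
epilogue: pop r3=0x10, sp=0x8d
epilogue: pop r2=0xb5, sp=0x8e
epilogue: pop r1=0x3f, sp=0x8f
prologue pushed ['r1', 'r2', 'r3', 'r5'] at ['0x8e', '0x8d', '0x8c', '0x8b']

MEM = 0xb5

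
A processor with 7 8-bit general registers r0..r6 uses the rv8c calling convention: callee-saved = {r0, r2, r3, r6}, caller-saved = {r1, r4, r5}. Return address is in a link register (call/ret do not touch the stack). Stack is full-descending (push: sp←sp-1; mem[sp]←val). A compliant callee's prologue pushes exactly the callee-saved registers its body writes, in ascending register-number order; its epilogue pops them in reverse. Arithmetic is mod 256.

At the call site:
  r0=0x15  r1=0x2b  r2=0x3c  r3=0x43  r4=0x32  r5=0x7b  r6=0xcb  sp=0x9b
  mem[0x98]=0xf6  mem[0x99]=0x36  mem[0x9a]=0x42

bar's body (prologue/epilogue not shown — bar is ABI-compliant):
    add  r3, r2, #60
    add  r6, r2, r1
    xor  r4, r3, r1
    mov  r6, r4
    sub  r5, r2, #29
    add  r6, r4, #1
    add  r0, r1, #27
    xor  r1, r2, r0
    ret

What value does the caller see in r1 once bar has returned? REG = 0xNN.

prologue: push r0 -> mem[0x9a]=0x15, sp=0x9a
prologue: push r3 -> mem[0x99]=0x43, sp=0x99
prologue: push r6 -> mem[0x98]=0xcb, sp=0x98
body[0] add  r3, r2, #60 -> r3=0x78
body[1] add  r6, r2, r1 -> r6=0x67
body[2] xor  r4, r3, r1 -> r4=0x53
body[3] mov  r6, r4 -> r6=0x53
body[4] sub  r5, r2, #29 -> r5=0x1f
body[5] add  r6, r4, #1 -> r6=0x54
body[6] add  r0, r1, #27 -> r0=0x46
body[7] xor  r1, r2, r0 -> r1=0x7a
epilogue: pop r6=0xcb, sp=0x99
epilogue: pop r3=0x43, sp=0x9a
epilogue: pop r0=0x15, sp=0x9b
r1 is caller-saved -> body value

REG = 0x7a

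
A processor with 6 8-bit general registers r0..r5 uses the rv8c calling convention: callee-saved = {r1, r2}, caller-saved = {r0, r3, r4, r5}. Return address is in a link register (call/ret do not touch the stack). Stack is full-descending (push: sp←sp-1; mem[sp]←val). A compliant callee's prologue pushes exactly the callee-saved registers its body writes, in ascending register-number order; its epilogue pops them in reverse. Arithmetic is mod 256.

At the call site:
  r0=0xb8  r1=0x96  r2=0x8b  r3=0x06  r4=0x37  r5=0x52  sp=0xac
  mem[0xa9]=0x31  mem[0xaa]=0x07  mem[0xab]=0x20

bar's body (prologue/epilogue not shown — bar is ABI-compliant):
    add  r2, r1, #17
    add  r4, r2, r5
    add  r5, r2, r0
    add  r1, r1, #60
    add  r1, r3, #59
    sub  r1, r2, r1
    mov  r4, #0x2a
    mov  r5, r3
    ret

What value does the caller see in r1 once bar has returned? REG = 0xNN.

REG = 0x96

prologue: push r1 → mem[0xab]=0x96, sp=0xab
prologue: push r2 → mem[0xaa]=0x8b, sp=0xaa
body[0] add  r2, r1, #17 → r2=0xa7
body[1] add  r4, r2, r5 → r4=0xf9
body[2] add  r5, r2, r0 → r5=0x5f
body[3] add  r1, r1, #60 → r1=0xd2
body[4] add  r1, r3, #59 → r1=0x41
body[5] sub  r1, r2, r1 → r1=0x66
body[6] mov  r4, #0x2a → r4=0x2a
body[7] mov  r5, r3 → r5=0x06
epilogue: pop r2=0x8b, sp=0xab
epilogue: pop r1=0x96, sp=0xac
r1 is callee-saved → restored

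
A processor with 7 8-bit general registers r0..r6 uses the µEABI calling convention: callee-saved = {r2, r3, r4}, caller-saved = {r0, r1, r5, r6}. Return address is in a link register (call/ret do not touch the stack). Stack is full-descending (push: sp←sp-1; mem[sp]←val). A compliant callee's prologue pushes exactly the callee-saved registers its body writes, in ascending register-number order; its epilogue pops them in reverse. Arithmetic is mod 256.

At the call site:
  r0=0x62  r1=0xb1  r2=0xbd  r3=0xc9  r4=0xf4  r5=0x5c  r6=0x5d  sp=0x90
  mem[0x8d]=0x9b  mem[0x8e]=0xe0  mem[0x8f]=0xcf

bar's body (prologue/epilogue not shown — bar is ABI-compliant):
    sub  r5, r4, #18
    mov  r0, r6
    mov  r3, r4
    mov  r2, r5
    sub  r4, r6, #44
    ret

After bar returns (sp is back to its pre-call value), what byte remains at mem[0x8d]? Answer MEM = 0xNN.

prologue: push r2 -> mem[0x8f]=0xbd, sp=0x8f
prologue: push r3 -> mem[0x8e]=0xc9, sp=0x8e
prologue: push r4 -> mem[0x8d]=0xf4, sp=0x8d
body[0] sub  r5, r4, #18 -> r5=0xe2
body[1] mov  r0, r6 -> r0=0x5d
body[2] mov  r3, r4 -> r3=0xf4
body[3] mov  r2, r5 -> r2=0xe2
body[4] sub  r4, r6, #44 -> r4=0x31
epilogue: pop r4=0xf4, sp=0x8e
epilogue: pop r3=0xc9, sp=0x8f
epilogue: pop r2=0xbd, sp=0x90
prologue pushed ['r2', 'r3', 'r4'] at ['0x8f', '0x8e', '0x8d']

MEM = 0xf4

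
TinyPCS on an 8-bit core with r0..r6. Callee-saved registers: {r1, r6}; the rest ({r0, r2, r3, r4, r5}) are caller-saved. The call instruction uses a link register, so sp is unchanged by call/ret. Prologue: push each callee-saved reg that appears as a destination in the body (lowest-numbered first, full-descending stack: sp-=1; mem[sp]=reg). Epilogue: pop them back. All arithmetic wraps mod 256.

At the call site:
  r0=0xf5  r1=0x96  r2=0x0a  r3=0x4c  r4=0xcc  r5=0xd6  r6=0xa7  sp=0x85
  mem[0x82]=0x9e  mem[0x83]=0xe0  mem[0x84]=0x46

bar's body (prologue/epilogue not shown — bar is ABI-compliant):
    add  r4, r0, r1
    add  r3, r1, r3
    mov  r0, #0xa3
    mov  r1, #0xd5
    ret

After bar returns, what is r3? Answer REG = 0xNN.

REG = 0xe2

prologue: push r1 -> mem[0x84]=0x96, sp=0x84
body[0] add  r4, r0, r1 -> r4=0x8b
body[1] add  r3, r1, r3 -> r3=0xe2
body[2] mov  r0, #0xa3 -> r0=0xa3
body[3] mov  r1, #0xd5 -> r1=0xd5
epilogue: pop r1=0x96, sp=0x85
r3 is caller-saved -> body value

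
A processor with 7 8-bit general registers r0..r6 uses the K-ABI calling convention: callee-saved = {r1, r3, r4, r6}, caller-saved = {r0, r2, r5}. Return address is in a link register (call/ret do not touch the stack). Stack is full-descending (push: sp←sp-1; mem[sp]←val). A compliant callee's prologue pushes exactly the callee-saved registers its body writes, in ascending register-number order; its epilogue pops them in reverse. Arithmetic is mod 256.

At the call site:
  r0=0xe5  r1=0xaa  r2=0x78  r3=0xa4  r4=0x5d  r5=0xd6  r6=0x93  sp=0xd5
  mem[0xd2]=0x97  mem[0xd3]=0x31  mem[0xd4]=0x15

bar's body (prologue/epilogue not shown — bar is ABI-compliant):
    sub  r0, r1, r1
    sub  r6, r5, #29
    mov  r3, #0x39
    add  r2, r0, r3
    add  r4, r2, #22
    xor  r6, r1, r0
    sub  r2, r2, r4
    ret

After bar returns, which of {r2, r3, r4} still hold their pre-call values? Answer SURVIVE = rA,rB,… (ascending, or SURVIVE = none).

SURVIVE = r3,r4

prologue: push r3 → mem[0xd4]=0xa4, sp=0xd4
prologue: push r4 → mem[0xd3]=0x5d, sp=0xd3
prologue: push r6 → mem[0xd2]=0x93, sp=0xd2
body[0] sub  r0, r1, r1 → r0=0x00
body[1] sub  r6, r5, #29 → r6=0xb9
body[2] mov  r3, #0x39 → r3=0x39
body[3] add  r2, r0, r3 → r2=0x39
body[4] add  r4, r2, #22 → r4=0x4f
body[5] xor  r6, r1, r0 → r6=0xaa
body[6] sub  r2, r2, r4 → r2=0xea
epilogue: pop r6=0x93, sp=0xd3
epilogue: pop r4=0x5d, sp=0xd4
epilogue: pop r3=0xa4, sp=0xd5
r2: caller-saved, written=True
r3: callee-saved, written=True
r4: callee-saved, written=True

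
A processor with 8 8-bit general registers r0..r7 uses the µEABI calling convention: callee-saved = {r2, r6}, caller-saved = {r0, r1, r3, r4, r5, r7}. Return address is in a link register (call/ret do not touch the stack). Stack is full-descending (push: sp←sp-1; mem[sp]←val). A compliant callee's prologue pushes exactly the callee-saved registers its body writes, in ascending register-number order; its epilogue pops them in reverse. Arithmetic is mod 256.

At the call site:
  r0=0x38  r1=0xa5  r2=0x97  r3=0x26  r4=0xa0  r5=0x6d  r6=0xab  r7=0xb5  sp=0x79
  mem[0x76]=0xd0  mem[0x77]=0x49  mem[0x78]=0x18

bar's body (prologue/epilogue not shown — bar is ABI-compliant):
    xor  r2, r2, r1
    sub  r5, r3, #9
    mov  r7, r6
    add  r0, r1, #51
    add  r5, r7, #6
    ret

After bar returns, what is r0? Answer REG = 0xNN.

REG = 0xd8

prologue: push r2 -> mem[0x78]=0x97, sp=0x78
body[0] xor  r2, r2, r1 -> r2=0x32
body[1] sub  r5, r3, #9 -> r5=0x1d
body[2] mov  r7, r6 -> r7=0xab
body[3] add  r0, r1, #51 -> r0=0xd8
body[4] add  r5, r7, #6 -> r5=0xb1
epilogue: pop r2=0x97, sp=0x79
r0 is caller-saved -> body value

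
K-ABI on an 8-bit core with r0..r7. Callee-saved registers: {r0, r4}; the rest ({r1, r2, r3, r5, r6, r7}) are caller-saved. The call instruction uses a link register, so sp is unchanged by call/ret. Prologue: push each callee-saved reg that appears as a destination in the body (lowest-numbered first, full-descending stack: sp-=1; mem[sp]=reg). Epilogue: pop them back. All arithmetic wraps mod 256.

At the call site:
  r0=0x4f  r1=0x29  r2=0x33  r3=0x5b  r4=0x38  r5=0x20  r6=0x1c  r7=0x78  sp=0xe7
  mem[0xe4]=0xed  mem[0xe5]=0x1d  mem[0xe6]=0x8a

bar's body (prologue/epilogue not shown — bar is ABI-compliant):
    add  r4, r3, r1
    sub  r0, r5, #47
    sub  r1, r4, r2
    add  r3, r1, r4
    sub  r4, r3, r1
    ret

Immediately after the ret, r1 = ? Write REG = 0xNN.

REG = 0x51

prologue: push r0 -> mem[0xe6]=0x4f, sp=0xe6
prologue: push r4 -> mem[0xe5]=0x38, sp=0xe5
body[0] add  r4, r3, r1 -> r4=0x84
body[1] sub  r0, r5, #47 -> r0=0xf1
body[2] sub  r1, r4, r2 -> r1=0x51
body[3] add  r3, r1, r4 -> r3=0xd5
body[4] sub  r4, r3, r1 -> r4=0x84
epilogue: pop r4=0x38, sp=0xe6
epilogue: pop r0=0x4f, sp=0xe7
r1 is caller-saved -> body value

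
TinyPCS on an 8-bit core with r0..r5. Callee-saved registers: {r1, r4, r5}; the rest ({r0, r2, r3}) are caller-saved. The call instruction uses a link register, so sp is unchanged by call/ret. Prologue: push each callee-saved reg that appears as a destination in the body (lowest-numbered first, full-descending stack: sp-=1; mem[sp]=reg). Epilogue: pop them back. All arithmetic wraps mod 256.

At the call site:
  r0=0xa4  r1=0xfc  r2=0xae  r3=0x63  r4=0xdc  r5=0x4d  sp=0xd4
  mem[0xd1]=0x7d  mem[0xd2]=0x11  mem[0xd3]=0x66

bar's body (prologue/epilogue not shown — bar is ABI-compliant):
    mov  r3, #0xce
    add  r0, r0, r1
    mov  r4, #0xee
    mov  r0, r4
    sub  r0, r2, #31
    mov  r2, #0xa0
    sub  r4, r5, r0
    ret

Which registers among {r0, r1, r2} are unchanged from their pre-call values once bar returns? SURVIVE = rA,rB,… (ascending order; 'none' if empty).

SURVIVE = r1

prologue: push r4 → mem[0xd3]=0xdc, sp=0xd3
body[0] mov  r3, #0xce → r3=0xce
body[1] add  r0, r0, r1 → r0=0xa0
body[2] mov  r4, #0xee → r4=0xee
body[3] mov  r0, r4 → r0=0xee
body[4] sub  r0, r2, #31 → r0=0x8f
body[5] mov  r2, #0xa0 → r2=0xa0
body[6] sub  r4, r5, r0 → r4=0xbe
epilogue: pop r4=0xdc, sp=0xd4
r0: caller-saved, written=True
r1: callee-saved, written=False
r2: caller-saved, written=True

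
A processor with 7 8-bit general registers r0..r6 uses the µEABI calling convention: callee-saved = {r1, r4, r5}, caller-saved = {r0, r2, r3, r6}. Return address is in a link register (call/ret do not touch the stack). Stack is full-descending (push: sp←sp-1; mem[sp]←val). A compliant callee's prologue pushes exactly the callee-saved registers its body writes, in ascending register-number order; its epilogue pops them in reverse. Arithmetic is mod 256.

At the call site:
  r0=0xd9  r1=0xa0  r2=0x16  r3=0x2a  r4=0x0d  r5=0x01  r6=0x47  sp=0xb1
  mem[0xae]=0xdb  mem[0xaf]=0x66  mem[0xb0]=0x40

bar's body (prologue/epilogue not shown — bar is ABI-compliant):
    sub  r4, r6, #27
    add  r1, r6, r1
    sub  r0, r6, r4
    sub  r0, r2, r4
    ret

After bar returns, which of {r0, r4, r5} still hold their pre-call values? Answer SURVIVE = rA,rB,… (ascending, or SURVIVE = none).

prologue: push r1 -> mem[0xb0]=0xa0, sp=0xb0
prologue: push r4 -> mem[0xaf]=0x0d, sp=0xaf
body[0] sub  r4, r6, #27 -> r4=0x2c
body[1] add  r1, r6, r1 -> r1=0xe7
body[2] sub  r0, r6, r4 -> r0=0x1b
body[3] sub  r0, r2, r4 -> r0=0xea
epilogue: pop r4=0x0d, sp=0xb0
epilogue: pop r1=0xa0, sp=0xb1
r0: caller-saved, written=True
r4: callee-saved, written=True
r5: callee-saved, written=False

SURVIVE = r4,r5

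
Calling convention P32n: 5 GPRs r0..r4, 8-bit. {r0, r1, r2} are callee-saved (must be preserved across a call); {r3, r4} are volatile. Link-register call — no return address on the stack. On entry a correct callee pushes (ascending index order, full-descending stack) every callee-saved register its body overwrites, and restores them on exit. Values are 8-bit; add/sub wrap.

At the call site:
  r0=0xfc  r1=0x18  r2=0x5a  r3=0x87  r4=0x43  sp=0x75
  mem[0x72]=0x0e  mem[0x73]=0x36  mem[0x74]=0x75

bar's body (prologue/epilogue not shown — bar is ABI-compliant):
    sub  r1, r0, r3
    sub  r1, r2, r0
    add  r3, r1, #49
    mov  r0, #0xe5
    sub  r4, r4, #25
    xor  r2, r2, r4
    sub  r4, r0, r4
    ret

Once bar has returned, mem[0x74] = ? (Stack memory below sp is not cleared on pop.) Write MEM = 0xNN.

MEM = 0xfc

prologue: push r0 -> mem[0x74]=0xfc, sp=0x74
prologue: push r1 -> mem[0x73]=0x18, sp=0x73
prologue: push r2 -> mem[0x72]=0x5a, sp=0x72
body[0] sub  r1, r0, r3 -> r1=0x75
body[1] sub  r1, r2, r0 -> r1=0x5e
body[2] add  r3, r1, #49 -> r3=0x8f
body[3] mov  r0, #0xe5 -> r0=0xe5
body[4] sub  r4, r4, #25 -> r4=0x2a
body[5] xor  r2, r2, r4 -> r2=0x70
body[6] sub  r4, r0, r4 -> r4=0xbb
epilogue: pop r2=0x5a, sp=0x73
epilogue: pop r1=0x18, sp=0x74
epilogue: pop r0=0xfc, sp=0x75
prologue pushed ['r0', 'r1', 'r2'] at ['0x74', '0x73', '0x72']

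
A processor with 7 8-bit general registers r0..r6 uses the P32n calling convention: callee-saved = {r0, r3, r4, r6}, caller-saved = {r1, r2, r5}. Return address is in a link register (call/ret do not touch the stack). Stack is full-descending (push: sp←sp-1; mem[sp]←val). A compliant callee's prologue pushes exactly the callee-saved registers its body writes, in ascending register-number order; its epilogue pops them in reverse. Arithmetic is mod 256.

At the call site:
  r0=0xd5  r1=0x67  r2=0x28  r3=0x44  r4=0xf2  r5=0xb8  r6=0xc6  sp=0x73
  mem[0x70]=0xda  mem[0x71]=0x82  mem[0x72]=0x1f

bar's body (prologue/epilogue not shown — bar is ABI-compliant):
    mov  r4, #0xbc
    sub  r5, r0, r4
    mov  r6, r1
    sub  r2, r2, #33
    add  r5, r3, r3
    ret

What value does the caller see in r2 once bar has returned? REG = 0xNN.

REG = 0x07

prologue: push r4 → mem[0x72]=0xf2, sp=0x72
prologue: push r6 → mem[0x71]=0xc6, sp=0x71
body[0] mov  r4, #0xbc → r4=0xbc
body[1] sub  r5, r0, r4 → r5=0x19
body[2] mov  r6, r1 → r6=0x67
body[3] sub  r2, r2, #33 → r2=0x07
body[4] add  r5, r3, r3 → r5=0x88
epilogue: pop r6=0xc6, sp=0x72
epilogue: pop r4=0xf2, sp=0x73
r2 is caller-saved → body value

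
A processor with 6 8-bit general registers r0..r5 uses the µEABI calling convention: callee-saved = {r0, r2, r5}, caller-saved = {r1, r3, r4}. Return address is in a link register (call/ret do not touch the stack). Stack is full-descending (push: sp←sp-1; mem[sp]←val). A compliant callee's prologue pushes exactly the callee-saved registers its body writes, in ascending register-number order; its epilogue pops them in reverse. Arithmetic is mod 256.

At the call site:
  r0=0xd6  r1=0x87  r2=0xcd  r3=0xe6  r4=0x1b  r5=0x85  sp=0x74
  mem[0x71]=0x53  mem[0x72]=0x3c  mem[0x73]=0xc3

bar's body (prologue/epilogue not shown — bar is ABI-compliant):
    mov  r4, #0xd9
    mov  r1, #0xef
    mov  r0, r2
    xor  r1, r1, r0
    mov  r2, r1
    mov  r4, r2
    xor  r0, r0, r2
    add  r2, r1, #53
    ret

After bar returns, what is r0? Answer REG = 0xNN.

prologue: push r0 -> mem[0x73]=0xd6, sp=0x73
prologue: push r2 -> mem[0x72]=0xcd, sp=0x72
body[0] mov  r4, #0xd9 -> r4=0xd9
body[1] mov  r1, #0xef -> r1=0xef
body[2] mov  r0, r2 -> r0=0xcd
body[3] xor  r1, r1, r0 -> r1=0x22
body[4] mov  r2, r1 -> r2=0x22
body[5] mov  r4, r2 -> r4=0x22
body[6] xor  r0, r0, r2 -> r0=0xef
body[7] add  r2, r1, #53 -> r2=0x57
epilogue: pop r2=0xcd, sp=0x73
epilogue: pop r0=0xd6, sp=0x74
r0 is callee-saved -> restored

REG = 0xd6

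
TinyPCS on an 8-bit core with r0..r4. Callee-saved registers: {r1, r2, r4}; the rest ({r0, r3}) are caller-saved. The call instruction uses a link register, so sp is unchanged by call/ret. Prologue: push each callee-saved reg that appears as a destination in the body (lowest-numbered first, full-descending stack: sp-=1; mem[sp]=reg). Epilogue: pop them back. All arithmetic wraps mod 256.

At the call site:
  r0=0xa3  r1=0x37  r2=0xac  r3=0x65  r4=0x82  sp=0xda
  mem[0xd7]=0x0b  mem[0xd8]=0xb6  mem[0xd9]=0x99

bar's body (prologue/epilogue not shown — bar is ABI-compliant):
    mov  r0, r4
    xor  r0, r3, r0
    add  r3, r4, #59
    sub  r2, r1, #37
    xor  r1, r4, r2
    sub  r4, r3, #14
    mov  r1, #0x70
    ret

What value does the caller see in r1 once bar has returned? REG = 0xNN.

REG = 0x37

prologue: push r1 -> mem[0xd9]=0x37, sp=0xd9
prologue: push r2 -> mem[0xd8]=0xac, sp=0xd8
prologue: push r4 -> mem[0xd7]=0x82, sp=0xd7
body[0] mov  r0, r4 -> r0=0x82
body[1] xor  r0, r3, r0 -> r0=0xe7
body[2] add  r3, r4, #59 -> r3=0xbd
body[3] sub  r2, r1, #37 -> r2=0x12
body[4] xor  r1, r4, r2 -> r1=0x90
body[5] sub  r4, r3, #14 -> r4=0xaf
body[6] mov  r1, #0x70 -> r1=0x70
epilogue: pop r4=0x82, sp=0xd8
epilogue: pop r2=0xac, sp=0xd9
epilogue: pop r1=0x37, sp=0xda
r1 is callee-saved -> restored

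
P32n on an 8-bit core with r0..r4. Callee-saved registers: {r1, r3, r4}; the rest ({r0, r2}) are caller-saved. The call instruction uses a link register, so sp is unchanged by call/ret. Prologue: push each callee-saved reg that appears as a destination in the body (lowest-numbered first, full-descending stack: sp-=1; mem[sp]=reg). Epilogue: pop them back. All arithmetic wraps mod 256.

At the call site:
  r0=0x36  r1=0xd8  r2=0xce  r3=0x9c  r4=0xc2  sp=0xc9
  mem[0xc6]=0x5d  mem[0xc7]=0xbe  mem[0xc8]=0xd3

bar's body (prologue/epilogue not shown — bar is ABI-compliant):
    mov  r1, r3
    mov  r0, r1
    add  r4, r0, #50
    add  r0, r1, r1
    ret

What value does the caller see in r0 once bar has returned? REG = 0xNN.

REG = 0x38

prologue: push r1 → mem[0xc8]=0xd8, sp=0xc8
prologue: push r4 → mem[0xc7]=0xc2, sp=0xc7
body[0] mov  r1, r3 → r1=0x9c
body[1] mov  r0, r1 → r0=0x9c
body[2] add  r4, r0, #50 → r4=0xce
body[3] add  r0, r1, r1 → r0=0x38
epilogue: pop r4=0xc2, sp=0xc8
epilogue: pop r1=0xd8, sp=0xc9
r0 is caller-saved → body value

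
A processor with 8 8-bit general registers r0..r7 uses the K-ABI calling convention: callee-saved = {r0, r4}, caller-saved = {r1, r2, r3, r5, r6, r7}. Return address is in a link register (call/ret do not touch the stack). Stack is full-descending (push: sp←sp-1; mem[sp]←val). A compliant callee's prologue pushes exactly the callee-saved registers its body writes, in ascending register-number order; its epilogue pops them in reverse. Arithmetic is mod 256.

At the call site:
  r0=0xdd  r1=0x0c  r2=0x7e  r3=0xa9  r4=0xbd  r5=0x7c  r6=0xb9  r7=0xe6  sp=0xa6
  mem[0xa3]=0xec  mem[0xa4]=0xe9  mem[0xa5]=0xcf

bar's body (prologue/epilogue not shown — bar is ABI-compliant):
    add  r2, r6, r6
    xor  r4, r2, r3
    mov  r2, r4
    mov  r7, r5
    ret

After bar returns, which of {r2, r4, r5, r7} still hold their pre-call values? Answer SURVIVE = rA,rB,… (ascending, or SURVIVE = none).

prologue: push r4 -> mem[0xa5]=0xbd, sp=0xa5
body[0] add  r2, r6, r6 -> r2=0x72
body[1] xor  r4, r2, r3 -> r4=0xdb
body[2] mov  r2, r4 -> r2=0xdb
body[3] mov  r7, r5 -> r7=0x7c
epilogue: pop r4=0xbd, sp=0xa6
r2: caller-saved, written=True
r4: callee-saved, written=True
r5: caller-saved, written=False
r7: caller-saved, written=True

SURVIVE = r4,r5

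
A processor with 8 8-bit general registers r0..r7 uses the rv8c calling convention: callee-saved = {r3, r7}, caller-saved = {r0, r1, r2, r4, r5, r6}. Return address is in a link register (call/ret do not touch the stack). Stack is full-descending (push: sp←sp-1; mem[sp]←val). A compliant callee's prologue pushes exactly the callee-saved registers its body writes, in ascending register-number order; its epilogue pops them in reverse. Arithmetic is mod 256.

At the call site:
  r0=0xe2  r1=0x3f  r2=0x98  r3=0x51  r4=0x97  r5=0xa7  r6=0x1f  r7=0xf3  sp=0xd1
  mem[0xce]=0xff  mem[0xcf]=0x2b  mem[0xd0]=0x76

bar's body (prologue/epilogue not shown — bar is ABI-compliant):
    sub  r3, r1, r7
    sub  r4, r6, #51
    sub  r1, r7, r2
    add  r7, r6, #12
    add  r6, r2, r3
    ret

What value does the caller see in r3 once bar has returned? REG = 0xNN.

prologue: push r3 -> mem[0xd0]=0x51, sp=0xd0
prologue: push r7 -> mem[0xcf]=0xf3, sp=0xcf
body[0] sub  r3, r1, r7 -> r3=0x4c
body[1] sub  r4, r6, #51 -> r4=0xec
body[2] sub  r1, r7, r2 -> r1=0x5b
body[3] add  r7, r6, #12 -> r7=0x2b
body[4] add  r6, r2, r3 -> r6=0xe4
epilogue: pop r7=0xf3, sp=0xd0
epilogue: pop r3=0x51, sp=0xd1
r3 is callee-saved -> restored

REG = 0x51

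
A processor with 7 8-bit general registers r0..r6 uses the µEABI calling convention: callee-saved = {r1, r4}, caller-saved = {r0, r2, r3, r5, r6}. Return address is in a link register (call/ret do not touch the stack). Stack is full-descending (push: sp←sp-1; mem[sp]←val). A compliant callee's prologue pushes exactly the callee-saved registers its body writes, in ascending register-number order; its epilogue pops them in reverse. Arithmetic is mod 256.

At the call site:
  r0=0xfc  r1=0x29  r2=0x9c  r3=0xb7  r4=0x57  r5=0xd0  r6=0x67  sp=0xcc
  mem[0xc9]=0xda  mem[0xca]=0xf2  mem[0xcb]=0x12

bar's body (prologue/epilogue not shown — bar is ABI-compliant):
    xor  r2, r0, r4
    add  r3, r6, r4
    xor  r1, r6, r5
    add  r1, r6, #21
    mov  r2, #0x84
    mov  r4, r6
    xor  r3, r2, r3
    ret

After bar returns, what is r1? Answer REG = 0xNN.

prologue: push r1 -> mem[0xcb]=0x29, sp=0xcb
prologue: push r4 -> mem[0xca]=0x57, sp=0xca
body[0] xor  r2, r0, r4 -> r2=0xab
body[1] add  r3, r6, r4 -> r3=0xbe
body[2] xor  r1, r6, r5 -> r1=0xb7
body[3] add  r1, r6, #21 -> r1=0x7c
body[4] mov  r2, #0x84 -> r2=0x84
body[5] mov  r4, r6 -> r4=0x67
body[6] xor  r3, r2, r3 -> r3=0x3a
epilogue: pop r4=0x57, sp=0xcb
epilogue: pop r1=0x29, sp=0xcc
r1 is callee-saved -> restored

REG = 0x29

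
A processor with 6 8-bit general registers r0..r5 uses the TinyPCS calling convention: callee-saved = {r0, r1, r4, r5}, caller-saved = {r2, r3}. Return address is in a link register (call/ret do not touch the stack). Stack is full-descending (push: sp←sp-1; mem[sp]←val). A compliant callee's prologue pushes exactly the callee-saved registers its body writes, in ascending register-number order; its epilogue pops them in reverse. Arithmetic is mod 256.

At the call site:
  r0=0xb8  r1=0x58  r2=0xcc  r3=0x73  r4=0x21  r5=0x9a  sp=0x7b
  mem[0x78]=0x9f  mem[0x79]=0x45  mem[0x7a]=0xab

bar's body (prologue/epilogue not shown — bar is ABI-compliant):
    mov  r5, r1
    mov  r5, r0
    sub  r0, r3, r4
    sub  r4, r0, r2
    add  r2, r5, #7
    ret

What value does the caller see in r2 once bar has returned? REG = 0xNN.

prologue: push r0 -> mem[0x7a]=0xb8, sp=0x7a
prologue: push r4 -> mem[0x79]=0x21, sp=0x79
prologue: push r5 -> mem[0x78]=0x9a, sp=0x78
body[0] mov  r5, r1 -> r5=0x58
body[1] mov  r5, r0 -> r5=0xb8
body[2] sub  r0, r3, r4 -> r0=0x52
body[3] sub  r4, r0, r2 -> r4=0x86
body[4] add  r2, r5, #7 -> r2=0xbf
epilogue: pop r5=0x9a, sp=0x79
epilogue: pop r4=0x21, sp=0x7a
epilogue: pop r0=0xb8, sp=0x7b
r2 is caller-saved -> body value

REG = 0xbf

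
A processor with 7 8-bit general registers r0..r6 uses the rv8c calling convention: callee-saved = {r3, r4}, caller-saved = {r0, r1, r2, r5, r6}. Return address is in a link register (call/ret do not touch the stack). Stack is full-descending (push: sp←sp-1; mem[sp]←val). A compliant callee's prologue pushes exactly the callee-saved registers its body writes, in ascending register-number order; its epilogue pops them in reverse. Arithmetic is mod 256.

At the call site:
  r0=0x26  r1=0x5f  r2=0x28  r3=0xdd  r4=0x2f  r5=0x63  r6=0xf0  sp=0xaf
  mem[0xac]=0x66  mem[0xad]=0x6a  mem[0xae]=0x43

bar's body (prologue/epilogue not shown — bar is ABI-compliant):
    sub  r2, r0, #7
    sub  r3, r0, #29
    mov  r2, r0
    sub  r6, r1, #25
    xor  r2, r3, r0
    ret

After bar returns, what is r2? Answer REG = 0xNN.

prologue: push r3 -> mem[0xae]=0xdd, sp=0xae
body[0] sub  r2, r0, #7 -> r2=0x1f
body[1] sub  r3, r0, #29 -> r3=0x09
body[2] mov  r2, r0 -> r2=0x26
body[3] sub  r6, r1, #25 -> r6=0x46
body[4] xor  r2, r3, r0 -> r2=0x2f
epilogue: pop r3=0xdd, sp=0xaf
r2 is caller-saved -> body value

REG = 0x2f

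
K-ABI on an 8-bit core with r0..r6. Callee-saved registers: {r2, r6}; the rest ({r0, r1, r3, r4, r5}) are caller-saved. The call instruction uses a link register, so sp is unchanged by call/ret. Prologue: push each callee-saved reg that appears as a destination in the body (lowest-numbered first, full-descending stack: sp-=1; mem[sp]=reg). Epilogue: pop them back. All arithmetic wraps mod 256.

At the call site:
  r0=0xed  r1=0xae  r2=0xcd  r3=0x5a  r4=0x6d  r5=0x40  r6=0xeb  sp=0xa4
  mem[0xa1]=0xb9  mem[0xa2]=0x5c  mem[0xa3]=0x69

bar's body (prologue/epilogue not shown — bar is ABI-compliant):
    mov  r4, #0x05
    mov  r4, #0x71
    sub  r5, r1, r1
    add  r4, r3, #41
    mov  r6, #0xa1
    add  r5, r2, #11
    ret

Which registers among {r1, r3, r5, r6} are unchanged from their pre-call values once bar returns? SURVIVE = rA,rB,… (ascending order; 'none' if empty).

prologue: push r6 -> mem[0xa3]=0xeb, sp=0xa3
body[0] mov  r4, #0x05 -> r4=0x05
body[1] mov  r4, #0x71 -> r4=0x71
body[2] sub  r5, r1, r1 -> r5=0x00
body[3] add  r4, r3, #41 -> r4=0x83
body[4] mov  r6, #0xa1 -> r6=0xa1
body[5] add  r5, r2, #11 -> r5=0xd8
epilogue: pop r6=0xeb, sp=0xa4
r1: caller-saved, written=False
r3: caller-saved, written=False
r5: caller-saved, written=True
r6: callee-saved, written=True

SURVIVE = r1,r3,r6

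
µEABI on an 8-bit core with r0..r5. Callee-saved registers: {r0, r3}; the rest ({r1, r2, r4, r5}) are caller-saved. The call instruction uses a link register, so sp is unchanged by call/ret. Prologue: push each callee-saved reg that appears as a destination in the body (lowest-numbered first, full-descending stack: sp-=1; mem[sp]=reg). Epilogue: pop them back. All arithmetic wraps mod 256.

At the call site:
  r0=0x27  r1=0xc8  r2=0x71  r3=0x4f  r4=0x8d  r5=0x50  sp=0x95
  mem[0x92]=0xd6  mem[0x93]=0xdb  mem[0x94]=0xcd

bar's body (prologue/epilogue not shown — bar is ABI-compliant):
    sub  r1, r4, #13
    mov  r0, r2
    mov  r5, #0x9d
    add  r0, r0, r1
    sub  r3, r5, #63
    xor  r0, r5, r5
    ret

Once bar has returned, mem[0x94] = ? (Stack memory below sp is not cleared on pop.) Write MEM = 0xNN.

MEM = 0x27

prologue: push r0 -> mem[0x94]=0x27, sp=0x94
prologue: push r3 -> mem[0x93]=0x4f, sp=0x93
body[0] sub  r1, r4, #13 -> r1=0x80
body[1] mov  r0, r2 -> r0=0x71
body[2] mov  r5, #0x9d -> r5=0x9d
body[3] add  r0, r0, r1 -> r0=0xf1
body[4] sub  r3, r5, #63 -> r3=0x5e
body[5] xor  r0, r5, r5 -> r0=0x00
epilogue: pop r3=0x4f, sp=0x94
epilogue: pop r0=0x27, sp=0x95
prologue pushed ['r0', 'r3'] at ['0x94', '0x93']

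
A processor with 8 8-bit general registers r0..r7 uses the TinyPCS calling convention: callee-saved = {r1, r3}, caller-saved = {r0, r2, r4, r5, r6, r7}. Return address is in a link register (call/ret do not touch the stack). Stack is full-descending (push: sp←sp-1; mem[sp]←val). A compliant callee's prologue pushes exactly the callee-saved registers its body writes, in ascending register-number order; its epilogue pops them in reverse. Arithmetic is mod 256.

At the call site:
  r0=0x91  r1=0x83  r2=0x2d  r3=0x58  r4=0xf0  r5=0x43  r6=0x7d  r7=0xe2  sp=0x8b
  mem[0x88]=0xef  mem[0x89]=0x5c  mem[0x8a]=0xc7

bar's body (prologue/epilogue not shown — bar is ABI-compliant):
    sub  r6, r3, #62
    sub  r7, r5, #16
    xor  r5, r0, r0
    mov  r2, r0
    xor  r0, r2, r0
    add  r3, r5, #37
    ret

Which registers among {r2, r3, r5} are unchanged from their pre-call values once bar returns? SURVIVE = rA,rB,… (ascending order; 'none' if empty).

SURVIVE = r3

prologue: push r3 → mem[0x8a]=0x58, sp=0x8a
body[0] sub  r6, r3, #62 → r6=0x1a
body[1] sub  r7, r5, #16 → r7=0x33
body[2] xor  r5, r0, r0 → r5=0x00
body[3] mov  r2, r0 → r2=0x91
body[4] xor  r0, r2, r0 → r0=0x00
body[5] add  r3, r5, #37 → r3=0x25
epilogue: pop r3=0x58, sp=0x8b
r2: caller-saved, written=True
r3: callee-saved, written=True
r5: caller-saved, written=True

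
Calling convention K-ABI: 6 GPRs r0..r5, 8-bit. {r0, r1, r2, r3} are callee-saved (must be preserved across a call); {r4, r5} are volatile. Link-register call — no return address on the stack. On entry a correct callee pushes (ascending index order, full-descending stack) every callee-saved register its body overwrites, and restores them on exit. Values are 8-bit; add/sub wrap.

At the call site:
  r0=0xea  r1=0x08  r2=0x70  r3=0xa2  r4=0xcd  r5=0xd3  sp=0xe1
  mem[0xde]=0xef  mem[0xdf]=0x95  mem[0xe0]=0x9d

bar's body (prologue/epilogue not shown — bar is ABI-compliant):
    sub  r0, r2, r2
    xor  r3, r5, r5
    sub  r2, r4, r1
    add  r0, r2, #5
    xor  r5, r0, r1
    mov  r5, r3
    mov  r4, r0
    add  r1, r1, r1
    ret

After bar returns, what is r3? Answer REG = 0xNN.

REG = 0xa2

prologue: push r0 -> mem[0xe0]=0xea, sp=0xe0
prologue: push r1 -> mem[0xdf]=0x08, sp=0xdf
prologue: push r2 -> mem[0xde]=0x70, sp=0xde
prologue: push r3 -> mem[0xdd]=0xa2, sp=0xdd
body[0] sub  r0, r2, r2 -> r0=0x00
body[1] xor  r3, r5, r5 -> r3=0x00
body[2] sub  r2, r4, r1 -> r2=0xc5
body[3] add  r0, r2, #5 -> r0=0xca
body[4] xor  r5, r0, r1 -> r5=0xc2
body[5] mov  r5, r3 -> r5=0x00
body[6] mov  r4, r0 -> r4=0xca
body[7] add  r1, r1, r1 -> r1=0x10
epilogue: pop r3=0xa2, sp=0xde
epilogue: pop r2=0x70, sp=0xdf
epilogue: pop r1=0x08, sp=0xe0
epilogue: pop r0=0xea, sp=0xe1
r3 is callee-saved -> restored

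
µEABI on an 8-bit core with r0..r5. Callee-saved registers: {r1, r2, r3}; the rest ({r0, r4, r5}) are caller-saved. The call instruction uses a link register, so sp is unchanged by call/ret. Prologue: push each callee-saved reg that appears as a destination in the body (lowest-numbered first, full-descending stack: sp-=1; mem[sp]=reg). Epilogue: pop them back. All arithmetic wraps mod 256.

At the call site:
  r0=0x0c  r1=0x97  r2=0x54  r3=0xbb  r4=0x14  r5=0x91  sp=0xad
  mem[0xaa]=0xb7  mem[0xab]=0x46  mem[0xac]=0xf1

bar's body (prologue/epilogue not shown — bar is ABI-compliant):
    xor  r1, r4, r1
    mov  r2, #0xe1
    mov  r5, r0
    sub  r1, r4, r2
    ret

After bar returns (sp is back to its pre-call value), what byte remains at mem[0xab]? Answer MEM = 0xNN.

MEM = 0x54

prologue: push r1 → mem[0xac]=0x97, sp=0xac
prologue: push r2 → mem[0xab]=0x54, sp=0xab
body[0] xor  r1, r4, r1 → r1=0x83
body[1] mov  r2, #0xe1 → r2=0xe1
body[2] mov  r5, r0 → r5=0x0c
body[3] sub  r1, r4, r2 → r1=0x33
epilogue: pop r2=0x54, sp=0xac
epilogue: pop r1=0x97, sp=0xad
prologue pushed ['r1', 'r2'] at ['0xac', '0xab']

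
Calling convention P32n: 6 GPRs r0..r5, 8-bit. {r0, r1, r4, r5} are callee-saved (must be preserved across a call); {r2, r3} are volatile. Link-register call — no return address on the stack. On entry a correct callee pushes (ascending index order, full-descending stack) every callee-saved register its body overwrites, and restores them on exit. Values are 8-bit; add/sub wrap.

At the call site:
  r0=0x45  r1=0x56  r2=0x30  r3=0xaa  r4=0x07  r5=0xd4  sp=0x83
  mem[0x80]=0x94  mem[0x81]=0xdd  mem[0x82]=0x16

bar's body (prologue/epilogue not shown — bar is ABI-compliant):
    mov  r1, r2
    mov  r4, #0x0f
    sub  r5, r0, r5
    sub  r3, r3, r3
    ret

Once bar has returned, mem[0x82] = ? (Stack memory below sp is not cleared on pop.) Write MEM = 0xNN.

MEM = 0x56

prologue: push r1 -> mem[0x82]=0x56, sp=0x82
prologue: push r4 -> mem[0x81]=0x07, sp=0x81
prologue: push r5 -> mem[0x80]=0xd4, sp=0x80
body[0] mov  r1, r2 -> r1=0x30
body[1] mov  r4, #0x0f -> r4=0x0f
body[2] sub  r5, r0, r5 -> r5=0x71
body[3] sub  r3, r3, r3 -> r3=0x00
epilogue: pop r5=0xd4, sp=0x81
epilogue: pop r4=0x07, sp=0x82
epilogue: pop r1=0x56, sp=0x83
prologue pushed ['r1', 'r4', 'r5'] at ['0x82', '0x81', '0x80']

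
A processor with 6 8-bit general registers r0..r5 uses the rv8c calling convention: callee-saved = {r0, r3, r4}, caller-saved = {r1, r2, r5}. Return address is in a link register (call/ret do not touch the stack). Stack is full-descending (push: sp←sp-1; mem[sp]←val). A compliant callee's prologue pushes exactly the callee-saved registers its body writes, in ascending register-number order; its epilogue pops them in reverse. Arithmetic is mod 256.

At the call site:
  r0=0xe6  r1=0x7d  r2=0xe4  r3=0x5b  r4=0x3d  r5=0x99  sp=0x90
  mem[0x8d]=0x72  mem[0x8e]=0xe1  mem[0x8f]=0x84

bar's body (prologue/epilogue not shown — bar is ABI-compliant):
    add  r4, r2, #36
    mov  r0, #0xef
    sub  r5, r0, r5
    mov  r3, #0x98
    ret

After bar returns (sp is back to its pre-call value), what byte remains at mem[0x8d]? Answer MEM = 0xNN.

prologue: push r0 -> mem[0x8f]=0xe6, sp=0x8f
prologue: push r3 -> mem[0x8e]=0x5b, sp=0x8e
prologue: push r4 -> mem[0x8d]=0x3d, sp=0x8d
body[0] add  r4, r2, #36 -> r4=0x08
body[1] mov  r0, #0xef -> r0=0xef
body[2] sub  r5, r0, r5 -> r5=0x56
body[3] mov  r3, #0x98 -> r3=0x98
epilogue: pop r4=0x3d, sp=0x8e
epilogue: pop r3=0x5b, sp=0x8f
epilogue: pop r0=0xe6, sp=0x90
prologue pushed ['r0', 'r3', 'r4'] at ['0x8f', '0x8e', '0x8d']

MEM = 0x3d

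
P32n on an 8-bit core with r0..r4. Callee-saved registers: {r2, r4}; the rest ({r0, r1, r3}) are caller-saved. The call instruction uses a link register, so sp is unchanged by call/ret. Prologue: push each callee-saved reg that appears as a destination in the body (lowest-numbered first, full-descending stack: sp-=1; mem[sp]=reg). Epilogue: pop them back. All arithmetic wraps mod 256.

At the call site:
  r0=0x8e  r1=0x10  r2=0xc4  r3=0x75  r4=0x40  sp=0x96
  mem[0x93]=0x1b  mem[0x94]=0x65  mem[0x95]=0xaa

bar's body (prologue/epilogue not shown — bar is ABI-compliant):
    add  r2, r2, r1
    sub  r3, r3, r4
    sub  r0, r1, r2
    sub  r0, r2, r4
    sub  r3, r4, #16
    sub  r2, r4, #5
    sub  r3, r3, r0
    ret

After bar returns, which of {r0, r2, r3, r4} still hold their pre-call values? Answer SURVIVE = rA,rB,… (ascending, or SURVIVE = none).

SURVIVE = r2,r4

prologue: push r2 → mem[0x95]=0xc4, sp=0x95
body[0] add  r2, r2, r1 → r2=0xd4
body[1] sub  r3, r3, r4 → r3=0x35
body[2] sub  r0, r1, r2 → r0=0x3c
body[3] sub  r0, r2, r4 → r0=0x94
body[4] sub  r3, r4, #16 → r3=0x30
body[5] sub  r2, r4, #5 → r2=0x3b
body[6] sub  r3, r3, r0 → r3=0x9c
epilogue: pop r2=0xc4, sp=0x96
r0: caller-saved, written=True
r2: callee-saved, written=True
r3: caller-saved, written=True
r4: callee-saved, written=False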